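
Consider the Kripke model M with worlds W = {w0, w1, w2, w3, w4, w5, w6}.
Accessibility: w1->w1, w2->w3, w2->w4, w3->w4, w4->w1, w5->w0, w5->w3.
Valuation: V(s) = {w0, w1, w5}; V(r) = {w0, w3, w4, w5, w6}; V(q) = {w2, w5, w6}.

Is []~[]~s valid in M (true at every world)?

Let φ = []~[]~s. Evaluate φ at each world:
  w0 (successors ∅): φ is true.
  w1 (successors {w1}): φ is true.
  w2 (successors {w3, w4}): φ is false.
  w3 (successors {w4}): φ is true.
  w4 (successors {w1}): φ is true.
  w5 (successors {w0, w3}): φ is false.
  w6 (successors ∅): φ is true.
Detail at w2 (counterexample):
  At w2: []~[]~s requires ~[]~s at every successor {w3, w4}.
    ~[]~s fails at w3, so []~[]~s is false at w2.
      At w3: []~s is true, so ~[]~s is false.

No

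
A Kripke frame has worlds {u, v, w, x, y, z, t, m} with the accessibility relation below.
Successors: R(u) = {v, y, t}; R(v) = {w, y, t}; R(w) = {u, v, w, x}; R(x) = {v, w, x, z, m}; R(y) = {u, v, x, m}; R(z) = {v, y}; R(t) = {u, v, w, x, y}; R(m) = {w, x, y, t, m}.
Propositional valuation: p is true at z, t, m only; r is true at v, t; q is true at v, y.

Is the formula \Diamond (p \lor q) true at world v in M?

Yes

At v: \Diamond (p \lor q) requires p \lor q at some successor in {w, y, t}.
  p \lor q holds at y, so \Diamond (p \lor q) is true at v.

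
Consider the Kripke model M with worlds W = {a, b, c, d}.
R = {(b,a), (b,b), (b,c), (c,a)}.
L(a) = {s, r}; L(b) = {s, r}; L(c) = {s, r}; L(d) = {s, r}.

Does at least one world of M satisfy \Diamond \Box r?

Let φ = \Diamond \Box r. Evaluate φ at each world:
  a (successors ∅): φ is false.
  b (successors {a, b, c}): φ is true.
  c (successors {a}): φ is true.
  d (successors ∅): φ is false.
Detail at b (witness):
  At b: \Diamond \Box r requires \Box r at some successor in {a, b, c}.
    \Box r holds at a, so \Diamond \Box r is true at b.
      At a: no accessible worlds, so \Box r holds vacuously.

Yes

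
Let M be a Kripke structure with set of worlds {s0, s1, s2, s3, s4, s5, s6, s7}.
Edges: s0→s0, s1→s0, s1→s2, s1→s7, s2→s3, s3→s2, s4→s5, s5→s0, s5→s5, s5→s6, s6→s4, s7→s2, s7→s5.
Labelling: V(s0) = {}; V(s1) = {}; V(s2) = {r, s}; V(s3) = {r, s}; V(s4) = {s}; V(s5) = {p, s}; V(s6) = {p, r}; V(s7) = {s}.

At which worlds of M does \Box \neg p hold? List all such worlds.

s0, s1, s2, s3, s6

Let φ = \Box \neg p. Evaluate φ at each world:
  s0 (successors {s0}): φ is true.
  s1 (successors {s0, s2, s7}): φ is true.
  s2 (successors {s3}): φ is true.
  s3 (successors {s2}): φ is true.
  s4 (successors {s5}): φ is false.
  s5 (successors {s0, s5, s6}): φ is false.
  s6 (successors {s4}): φ is true.
  s7 (successors {s2, s5}): φ is false.
For instance, at s7:
  At s7: \Box \neg p requires \neg p at every successor {s2, s5}.
    \neg p fails at s5, so \Box \neg p is false at s7.
Satisfying worlds: {s0, s1, s2, s3, s6}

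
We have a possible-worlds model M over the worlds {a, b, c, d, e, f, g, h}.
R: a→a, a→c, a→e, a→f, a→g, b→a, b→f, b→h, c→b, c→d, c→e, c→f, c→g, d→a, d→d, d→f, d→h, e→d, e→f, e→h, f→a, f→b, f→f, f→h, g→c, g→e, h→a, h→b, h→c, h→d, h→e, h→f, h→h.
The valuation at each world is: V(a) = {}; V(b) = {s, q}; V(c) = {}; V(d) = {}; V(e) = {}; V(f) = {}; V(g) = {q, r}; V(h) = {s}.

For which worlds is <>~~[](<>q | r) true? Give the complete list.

c, f, h

Let φ = <>~~[](<>q | r). Evaluate φ at each world:
  a (successors {a, c, e, f, g}): φ is false.
  b (successors {a, f, h}): φ is false.
  c (successors {b, d, e, f, g}): φ is true.
  d (successors {a, d, f, h}): φ is false.
  e (successors {d, f, h}): φ is false.
  f (successors {a, b, f, h}): φ is true.
  g (successors {c, e}): φ is false.
  h (successors {a, b, c, d, e, f, h}): φ is true.
For instance, at b:
  At b: <>~~[](<>q | r) requires ~~[](<>q | r) at some successor in {a, f, h}.
    At a: ~~[](<>q | r) is false.
    At f: ~~[](<>q | r) is false.
    At h: ~~[](<>q | r) is false.
  So <>~~[](<>q | r) is false at b.
Satisfying worlds: {c, f, h}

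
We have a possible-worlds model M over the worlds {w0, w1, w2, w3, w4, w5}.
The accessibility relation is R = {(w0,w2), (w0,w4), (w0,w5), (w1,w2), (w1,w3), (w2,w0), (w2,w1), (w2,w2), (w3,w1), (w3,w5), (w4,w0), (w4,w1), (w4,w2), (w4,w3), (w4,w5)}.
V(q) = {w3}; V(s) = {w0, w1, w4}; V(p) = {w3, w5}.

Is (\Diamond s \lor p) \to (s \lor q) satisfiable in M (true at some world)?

Recall that \Diamond ψ holds at a world iff ψ holds at some accessible world.
Let φ = (\Diamond s \lor p) \to (s \lor q). Evaluate φ at each world:
  w0 (successors {w2, w4, w5}): φ is true.
  w1 (successors {w2, w3}): φ is true.
  w2 (successors {w0, w1, w2}): φ is false.
  w3 (successors {w1, w5}): φ is true.
  w4 (successors {w0, w1, w2, w3, w5}): φ is true.
  w5 (successors ∅): φ is false.
Detail at w0 (witness):
  At w0: \Diamond s \lor p is true, s \lor q is true, so (\Diamond s \lor p) \to (s \lor q) is true.
    At w0: \Diamond s is true, p is false, so \Diamond s \lor p is true.
      At w0: \Diamond s requires s at some successor in {w2, w4, w5}.
        s holds at w4, so \Diamond s is true at w0.

Yes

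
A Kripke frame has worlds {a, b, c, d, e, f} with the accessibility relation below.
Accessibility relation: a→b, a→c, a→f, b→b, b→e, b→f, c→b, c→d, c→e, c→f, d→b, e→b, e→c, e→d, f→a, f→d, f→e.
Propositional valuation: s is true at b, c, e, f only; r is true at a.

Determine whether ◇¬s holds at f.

Yes

At f: ◇¬s requires ¬s at some successor in {a, d, e}.
  ¬s holds at a, so ◇¬s is true at f.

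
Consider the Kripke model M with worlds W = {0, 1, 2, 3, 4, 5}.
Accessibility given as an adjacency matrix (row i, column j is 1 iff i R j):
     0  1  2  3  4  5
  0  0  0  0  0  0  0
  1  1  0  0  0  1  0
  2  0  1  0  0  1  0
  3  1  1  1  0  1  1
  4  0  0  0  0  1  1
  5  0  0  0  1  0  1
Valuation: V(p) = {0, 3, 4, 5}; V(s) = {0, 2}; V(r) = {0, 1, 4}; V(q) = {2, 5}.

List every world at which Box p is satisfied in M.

0, 1, 4, 5

Recall that Box ψ holds at a world iff ψ holds at every accessible world, and Dia ψ holds iff ψ holds at some accessible world.
Let φ = Box p. Evaluate φ at each world:
  0 (successors ∅): φ is true.
  1 (successors {0, 4}): φ is true.
  2 (successors {1, 4}): φ is false.
  3 (successors {0, 1, 2, 4, 5}): φ is false.
  4 (successors {4, 5}): φ is true.
  5 (successors {3, 5}): φ is true.
For instance, at 3:
  At 3: Box p requires p at every successor {0, 1, 2, 4, 5}.
    p fails at 1, so Box p is false at 3.
Satisfying worlds: {0, 1, 4, 5}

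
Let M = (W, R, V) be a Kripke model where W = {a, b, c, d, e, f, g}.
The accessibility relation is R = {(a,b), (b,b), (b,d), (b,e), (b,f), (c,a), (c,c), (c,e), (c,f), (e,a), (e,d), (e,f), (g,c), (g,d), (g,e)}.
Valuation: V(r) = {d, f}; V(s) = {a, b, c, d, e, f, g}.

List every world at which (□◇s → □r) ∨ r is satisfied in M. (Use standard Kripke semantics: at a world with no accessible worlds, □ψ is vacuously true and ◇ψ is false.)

b, c, d, e, f, g

Let φ = (□◇s → □r) ∨ r. Evaluate φ at each world:
  a (successors {b}): φ is false.
  b (successors {b, d, e, f}): φ is true.
  c (successors {a, c, e, f}): φ is true.
  d (successors ∅): φ is true.
  e (successors {a, d, f}): φ is true.
  f (successors ∅): φ is true.
  g (successors {c, d, e}): φ is true.
For instance, at b:
  At b: □◇s → □r is true, r is false, so (□◇s → □r) ∨ r is true.
    At b: □◇s is false, □r is false, so □◇s → □r is true.
      At b: □◇s requires ◇s at every successor {b, d, e, f}.
        ◇s fails at d, so □◇s is false at b.
      At b: □r requires r at every successor {b, d, e, f}.
        r fails at b, so □r is false at b.
Satisfying worlds: {b, c, d, e, f, g}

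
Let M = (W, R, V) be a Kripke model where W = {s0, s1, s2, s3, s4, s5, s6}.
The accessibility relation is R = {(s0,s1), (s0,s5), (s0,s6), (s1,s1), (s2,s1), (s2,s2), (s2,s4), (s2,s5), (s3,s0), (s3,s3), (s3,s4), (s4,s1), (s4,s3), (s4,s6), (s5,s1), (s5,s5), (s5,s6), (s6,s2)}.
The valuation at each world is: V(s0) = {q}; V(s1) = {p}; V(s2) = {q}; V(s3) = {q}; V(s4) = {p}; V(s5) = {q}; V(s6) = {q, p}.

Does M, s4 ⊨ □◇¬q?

No

Recall that □ψ holds at a world iff ψ holds at every accessible world, and ◇ψ holds iff ψ holds at some accessible world.
At s4: □◇¬q requires ◇¬q at every successor {s1, s3, s6}.
  ◇¬q fails at s6, so □◇¬q is false at s4.
    At s6: ◇¬q requires ¬q at some successor in {s2}.
      At s2: ¬q is false.
    So ◇¬q is false at s6.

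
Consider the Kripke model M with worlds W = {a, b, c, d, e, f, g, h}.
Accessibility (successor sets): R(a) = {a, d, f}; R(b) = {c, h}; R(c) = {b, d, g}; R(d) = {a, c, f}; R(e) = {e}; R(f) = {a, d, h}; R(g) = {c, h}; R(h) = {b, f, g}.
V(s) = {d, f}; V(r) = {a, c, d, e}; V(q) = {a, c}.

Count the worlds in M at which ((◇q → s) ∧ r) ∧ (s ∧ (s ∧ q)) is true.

0

Let φ = ((◇q → s) ∧ r) ∧ (s ∧ (s ∧ q)). Evaluate φ at each world:
  a (successors {a, d, f}): φ is false.
  b (successors {c, h}): φ is false.
  c (successors {b, d, g}): φ is false.
  d (successors {a, c, f}): φ is false.
  e (successors {e}): φ is false.
  f (successors {a, d, h}): φ is false.
  g (successors {c, h}): φ is false.
  h (successors {b, f, g}): φ is false.
For instance, at e:
  At e: (◇q → s) ∧ r is true, s ∧ (s ∧ q) is false, so ((◇q → s) ∧ r) ∧ (s ∧ (s ∧ q)) is false.
    At e: ◇q → s is true, r is true, so (◇q → s) ∧ r is true.
      At e: ◇q is false, s is false, so ◇q → s is true.
Satisfying worlds: none.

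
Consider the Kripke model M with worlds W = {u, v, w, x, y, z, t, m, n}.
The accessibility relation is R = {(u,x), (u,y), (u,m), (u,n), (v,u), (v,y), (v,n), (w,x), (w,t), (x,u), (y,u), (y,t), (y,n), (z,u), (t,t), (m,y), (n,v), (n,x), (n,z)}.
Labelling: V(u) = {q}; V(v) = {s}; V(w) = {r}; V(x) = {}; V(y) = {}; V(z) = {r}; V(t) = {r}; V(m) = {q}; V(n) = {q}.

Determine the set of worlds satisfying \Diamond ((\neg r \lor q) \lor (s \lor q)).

u, v, w, x, y, z, m, n

Let φ = \Diamond ((\neg r \lor q) \lor (s \lor q)). Evaluate φ at each world:
  u (successors {x, y, m, n}): φ is true.
  v (successors {u, y, n}): φ is true.
  w (successors {x, t}): φ is true.
  x (successors {u}): φ is true.
  y (successors {u, t, n}): φ is true.
  z (successors {u}): φ is true.
  t (successors {t}): φ is false.
  m (successors {y}): φ is true.
  n (successors {v, x, z}): φ is true.
For instance, at z:
  At z: \Diamond ((\neg r \lor q) \lor (s \lor q)) requires (\neg r \lor q) \lor (s \lor q) at some successor in {u}.
    (\neg r \lor q) \lor (s \lor q) holds at u, so \Diamond ((\neg r \lor q) \lor (s \lor q)) is true at z.
Satisfying worlds: {u, v, w, x, y, z, m, n}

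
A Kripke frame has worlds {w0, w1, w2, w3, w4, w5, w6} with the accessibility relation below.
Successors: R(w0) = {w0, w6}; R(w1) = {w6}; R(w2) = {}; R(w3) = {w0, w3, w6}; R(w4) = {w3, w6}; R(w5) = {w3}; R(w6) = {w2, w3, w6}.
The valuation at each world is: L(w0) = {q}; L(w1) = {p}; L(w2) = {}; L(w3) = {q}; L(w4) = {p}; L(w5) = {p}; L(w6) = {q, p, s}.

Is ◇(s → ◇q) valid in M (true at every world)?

Let φ = ◇(s → ◇q). Evaluate φ at each world:
  w0 (successors {w0, w6}): φ is true.
  w1 (successors {w6}): φ is true.
  w2 (successors ∅): φ is false.
  w3 (successors {w0, w3, w6}): φ is true.
  w4 (successors {w3, w6}): φ is true.
  w5 (successors {w3}): φ is true.
  w6 (successors {w2, w3, w6}): φ is true.
Detail at w2 (counterexample):
  At w2: no accessible worlds, so ◇(s → ◇q) is false.

No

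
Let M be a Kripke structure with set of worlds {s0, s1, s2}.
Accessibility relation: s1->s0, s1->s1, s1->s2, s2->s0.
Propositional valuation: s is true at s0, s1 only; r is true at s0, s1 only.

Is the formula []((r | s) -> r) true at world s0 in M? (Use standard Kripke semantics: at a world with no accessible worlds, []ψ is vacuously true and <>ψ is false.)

At s0: no accessible worlds, so []((r | s) -> r) holds vacuously.

Yes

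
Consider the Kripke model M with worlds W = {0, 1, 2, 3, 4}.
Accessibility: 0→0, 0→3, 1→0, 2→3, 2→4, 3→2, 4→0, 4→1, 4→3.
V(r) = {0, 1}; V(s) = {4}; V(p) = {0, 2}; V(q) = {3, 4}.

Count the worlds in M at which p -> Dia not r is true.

Recall that Dia ψ holds at a world iff ψ holds at some accessible world.
Let φ = p -> Dia not r. Evaluate φ at each world:
  0 (successors {0, 3}): φ is true.
  1 (successors {0}): φ is true.
  2 (successors {3, 4}): φ is true.
  3 (successors {2}): φ is true.
  4 (successors {0, 1, 3}): φ is true.
For instance, at 3:
  At 3: p is false, Dia not r is true, so p -> Dia not r is true.
    At 3: Dia not r requires not r at some successor in {2}.
      not r holds at 2, so Dia not r is true at 3.
Satisfying worlds: {0, 1, 2, 3, 4}

5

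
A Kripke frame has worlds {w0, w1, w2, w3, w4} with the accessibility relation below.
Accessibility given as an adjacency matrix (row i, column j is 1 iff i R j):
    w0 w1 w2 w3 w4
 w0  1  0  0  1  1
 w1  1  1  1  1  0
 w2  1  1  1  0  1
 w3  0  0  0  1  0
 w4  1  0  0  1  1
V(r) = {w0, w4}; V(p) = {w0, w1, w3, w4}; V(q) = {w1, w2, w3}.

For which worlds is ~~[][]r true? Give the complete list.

none

Recall that []ψ holds at a world iff ψ holds at every accessible world, and <>ψ holds iff ψ holds at some accessible world.
Let φ = ~~[][]r. Evaluate φ at each world:
  w0 (successors {w0, w3, w4}): φ is false.
  w1 (successors {w0, w1, w2, w3}): φ is false.
  w2 (successors {w0, w1, w2, w4}): φ is false.
  w3 (successors {w3}): φ is false.
  w4 (successors {w0, w3, w4}): φ is false.
For instance, at w4:
  At w4: ~[][]r is true, so ~~[][]r is false.
    At w4: [][]r is false, so ~[][]r is true.
      At w4: [][]r requires []r at every successor {w0, w3, w4}.
        []r fails at w0, so [][]r is false at w4.
Satisfying worlds: none.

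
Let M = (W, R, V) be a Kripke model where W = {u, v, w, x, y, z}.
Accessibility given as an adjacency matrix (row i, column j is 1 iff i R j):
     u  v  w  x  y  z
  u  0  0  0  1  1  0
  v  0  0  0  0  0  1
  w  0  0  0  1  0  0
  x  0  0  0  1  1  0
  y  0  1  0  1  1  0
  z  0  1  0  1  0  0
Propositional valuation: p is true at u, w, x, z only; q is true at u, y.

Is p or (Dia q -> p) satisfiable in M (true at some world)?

Let φ = p or (Dia q -> p). Evaluate φ at each world:
  u (successors {x, y}): φ is true.
  v (successors {z}): φ is true.
  w (successors {x}): φ is true.
  x (successors {x, y}): φ is true.
  y (successors {v, x, y}): φ is false.
  z (successors {v, x}): φ is true.
Detail at u (witness):
  At u: p is true, Dia q -> p is true, so p or (Dia q -> p) is true.
    At u: Dia q is true, p is true, so Dia q -> p is true.
      At u: Dia q requires q at some successor in {x, y}.
        q holds at y, so Dia q is true at u.

Yes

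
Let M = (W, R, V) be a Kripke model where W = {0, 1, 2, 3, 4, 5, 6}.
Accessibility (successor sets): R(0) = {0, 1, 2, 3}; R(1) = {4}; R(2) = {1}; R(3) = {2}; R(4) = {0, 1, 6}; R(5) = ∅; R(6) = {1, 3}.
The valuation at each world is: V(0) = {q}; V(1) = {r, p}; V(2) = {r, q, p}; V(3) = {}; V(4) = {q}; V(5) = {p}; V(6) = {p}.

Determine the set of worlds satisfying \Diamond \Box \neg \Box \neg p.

Let φ = \Diamond \Box \neg \Box \neg p. Evaluate φ at each world:
  0 (successors {0, 1, 2, 3}): φ is true.
  1 (successors {4}): φ is false.
  2 (successors {1}): φ is true.
  3 (successors {2}): φ is false.
  4 (successors {0, 1, 6}): φ is true.
  5 (successors ∅): φ is false.
  6 (successors {1, 3}): φ is true.
For instance, at 3:
  At 3: \Diamond \Box \neg \Box \neg p requires \Box \neg \Box \neg p at some successor in {2}.
    At 2: \Box \neg \Box \neg p is false.
  So \Diamond \Box \neg \Box \neg p is false at 3.
Satisfying worlds: {0, 2, 4, 6}

0, 2, 4, 6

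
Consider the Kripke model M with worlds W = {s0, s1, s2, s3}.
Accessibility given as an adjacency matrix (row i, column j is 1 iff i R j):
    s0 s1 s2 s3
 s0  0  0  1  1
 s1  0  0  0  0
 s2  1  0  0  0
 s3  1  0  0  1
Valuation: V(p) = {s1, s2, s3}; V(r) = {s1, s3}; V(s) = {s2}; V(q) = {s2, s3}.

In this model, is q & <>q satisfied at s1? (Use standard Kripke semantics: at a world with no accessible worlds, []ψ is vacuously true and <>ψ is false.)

Recall that <>ψ holds at a world iff ψ holds at some accessible world.
At s1: q is false, <>q is false, so q & <>q is false.
  At s1: no accessible worlds, so <>q is false.

No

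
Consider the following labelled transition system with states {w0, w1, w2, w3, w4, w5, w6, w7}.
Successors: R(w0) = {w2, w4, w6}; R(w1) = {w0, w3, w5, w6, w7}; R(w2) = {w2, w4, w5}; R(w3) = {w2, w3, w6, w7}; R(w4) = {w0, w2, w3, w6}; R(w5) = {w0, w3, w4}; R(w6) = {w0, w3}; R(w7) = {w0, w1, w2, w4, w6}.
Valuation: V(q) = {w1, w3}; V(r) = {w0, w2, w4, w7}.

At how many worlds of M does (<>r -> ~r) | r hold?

Let φ = (<>r -> ~r) | r. Evaluate φ at each world:
  w0 (successors {w2, w4, w6}): φ is true.
  w1 (successors {w0, w3, w5, w6, w7}): φ is true.
  w2 (successors {w2, w4, w5}): φ is true.
  w3 (successors {w2, w3, w6, w7}): φ is true.
  w4 (successors {w0, w2, w3, w6}): φ is true.
  w5 (successors {w0, w3, w4}): φ is true.
  w6 (successors {w0, w3}): φ is true.
  w7 (successors {w0, w1, w2, w4, w6}): φ is true.
For instance, at w0:
  At w0: <>r -> ~r is false, r is true, so (<>r -> ~r) | r is true.
    At w0: <>r is true, ~r is false, so <>r -> ~r is false.
      At w0: <>r requires r at some successor in {w2, w4, w6}.
        r holds at w2, so <>r is true at w0.
Satisfying worlds: {w0, w1, w2, w3, w4, w5, w6, w7}

8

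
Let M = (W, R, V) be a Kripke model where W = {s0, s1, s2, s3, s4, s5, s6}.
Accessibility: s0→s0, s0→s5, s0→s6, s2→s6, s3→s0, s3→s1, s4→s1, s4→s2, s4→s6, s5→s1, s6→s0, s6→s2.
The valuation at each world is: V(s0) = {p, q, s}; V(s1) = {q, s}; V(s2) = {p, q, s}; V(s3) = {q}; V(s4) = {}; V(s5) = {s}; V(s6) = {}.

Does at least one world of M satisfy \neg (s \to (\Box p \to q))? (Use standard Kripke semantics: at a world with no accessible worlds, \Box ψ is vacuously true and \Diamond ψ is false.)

Let φ = \neg (s \to (\Box p \to q)). Evaluate φ at each world:
  s0 (successors {s0, s5, s6}): φ is false.
  s1 (successors ∅): φ is false.
  s2 (successors {s6}): φ is false.
  s3 (successors {s0, s1}): φ is false.
  s4 (successors {s1, s2, s6}): φ is false.
  s5 (successors {s1}): φ is false.
  s6 (successors {s0, s2}): φ is false.
For instance, at s0:
  At s0: s \to (\Box p \to q) is true, so \neg (s \to (\Box p \to q)) is false.
    At s0: s is true, \Box p \to q is true, so s \to (\Box p \to q) is true.
      At s0: \Box p is false, q is true, so \Box p \to q is true.

No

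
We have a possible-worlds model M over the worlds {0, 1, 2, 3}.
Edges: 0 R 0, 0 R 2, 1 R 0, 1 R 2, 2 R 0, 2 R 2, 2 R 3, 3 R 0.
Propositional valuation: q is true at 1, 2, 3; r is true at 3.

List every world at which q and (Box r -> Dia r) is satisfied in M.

1, 2, 3

Recall that Box ψ holds at a world iff ψ holds at every accessible world, and Dia ψ holds iff ψ holds at some accessible world.
Let φ = q and (Box r -> Dia r). Evaluate φ at each world:
  0 (successors {0, 2}): φ is false.
  1 (successors {0, 2}): φ is true.
  2 (successors {0, 2, 3}): φ is true.
  3 (successors {0}): φ is true.
For instance, at 0:
  At 0: q is false, Box r -> Dia r is true, so q and (Box r -> Dia r) is false.
    At 0: Box r is false, Dia r is false, so Box r -> Dia r is true.
      At 0: Box r requires r at every successor {0, 2}.
        r fails at 0, so Box r is false at 0.
      At 0: Dia r requires r at some successor in {0, 2}.
        At 0: r is false.
        At 2: r is false.
      So Dia r is false at 0.
Satisfying worlds: {1, 2, 3}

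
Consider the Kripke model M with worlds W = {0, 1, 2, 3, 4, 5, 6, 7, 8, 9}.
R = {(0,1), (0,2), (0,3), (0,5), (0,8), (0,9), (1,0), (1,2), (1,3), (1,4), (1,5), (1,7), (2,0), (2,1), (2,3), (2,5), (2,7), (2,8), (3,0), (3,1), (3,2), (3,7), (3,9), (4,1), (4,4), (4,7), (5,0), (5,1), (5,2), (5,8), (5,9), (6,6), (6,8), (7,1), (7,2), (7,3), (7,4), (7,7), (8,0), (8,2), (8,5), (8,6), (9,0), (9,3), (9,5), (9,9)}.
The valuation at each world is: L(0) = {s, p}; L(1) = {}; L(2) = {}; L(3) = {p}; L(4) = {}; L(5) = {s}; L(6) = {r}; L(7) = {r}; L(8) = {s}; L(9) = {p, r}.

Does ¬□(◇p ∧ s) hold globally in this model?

Let φ = ¬□(◇p ∧ s). Evaluate φ at each world:
  0 (successors {1, 2, 3, 5, 8, 9}): φ is true.
  1 (successors {0, 2, 3, 4, 5, 7}): φ is true.
  2 (successors {0, 1, 3, 5, 7, 8}): φ is true.
  3 (successors {0, 1, 2, 7, 9}): φ is true.
  4 (successors {1, 4, 7}): φ is true.
  5 (successors {0, 1, 2, 8, 9}): φ is true.
  6 (successors {6, 8}): φ is true.
  7 (successors {1, 2, 3, 4, 7}): φ is true.
  8 (successors {0, 2, 5, 6}): φ is true.
  9 (successors {0, 3, 5, 9}): φ is true.
For instance, at 1:
  At 1: □(◇p ∧ s) is false, so ¬□(◇p ∧ s) is true.
    At 1: □(◇p ∧ s) requires ◇p ∧ s at every successor {0, 2, 3, 4, 5, 7}.
      ◇p ∧ s fails at 2, so □(◇p ∧ s) is false at 1.

Yes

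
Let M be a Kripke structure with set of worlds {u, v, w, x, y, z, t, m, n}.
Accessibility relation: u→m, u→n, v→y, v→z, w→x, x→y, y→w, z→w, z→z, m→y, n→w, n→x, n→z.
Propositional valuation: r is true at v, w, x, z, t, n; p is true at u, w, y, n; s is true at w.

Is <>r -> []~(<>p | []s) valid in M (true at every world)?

Let φ = <>r -> []~(<>p | []s). Evaluate φ at each world:
  u (successors {m, n}): φ is false.
  v (successors {y, z}): φ is false.
  w (successors {x}): φ is false.
  x (successors {y}): φ is true.
  y (successors {w}): φ is true.
  z (successors {w, z}): φ is false.
  t (successors ∅): φ is true.
  m (successors {y}): φ is true.
  n (successors {w, x, z}): φ is false.
Detail at u (counterexample):
  At u: <>r is true, []~(<>p | []s) is false, so <>r -> []~(<>p | []s) is false.
    At u: <>r requires r at some successor in {m, n}.
      r holds at n, so <>r is true at u.
    At u: []~(<>p | []s) requires ~(<>p | []s) at every successor {m, n}.
      ~(<>p | []s) fails at m, so []~(<>p | []s) is false at u.

No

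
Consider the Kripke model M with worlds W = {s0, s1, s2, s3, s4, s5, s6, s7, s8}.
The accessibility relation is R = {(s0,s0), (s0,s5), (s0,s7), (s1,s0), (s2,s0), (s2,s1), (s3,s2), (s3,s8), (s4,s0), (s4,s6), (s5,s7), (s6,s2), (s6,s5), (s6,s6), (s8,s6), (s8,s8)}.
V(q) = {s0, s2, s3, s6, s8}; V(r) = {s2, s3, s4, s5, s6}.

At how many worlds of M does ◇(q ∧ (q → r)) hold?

Let φ = ◇(q ∧ (q → r)). Evaluate φ at each world:
  s0 (successors {s0, s5, s7}): φ is false.
  s1 (successors {s0}): φ is false.
  s2 (successors {s0, s1}): φ is false.
  s3 (successors {s2, s8}): φ is true.
  s4 (successors {s0, s6}): φ is true.
  s5 (successors {s7}): φ is false.
  s6 (successors {s2, s5, s6}): φ is true.
  s7 (successors ∅): φ is false.
  s8 (successors {s6, s8}): φ is true.
For instance, at s5:
  At s5: ◇(q ∧ (q → r)) requires q ∧ (q → r) at some successor in {s7}.
    At s7: q ∧ (q → r) is false.
  So ◇(q ∧ (q → r)) is false at s5.
Satisfying worlds: {s3, s4, s6, s8}

4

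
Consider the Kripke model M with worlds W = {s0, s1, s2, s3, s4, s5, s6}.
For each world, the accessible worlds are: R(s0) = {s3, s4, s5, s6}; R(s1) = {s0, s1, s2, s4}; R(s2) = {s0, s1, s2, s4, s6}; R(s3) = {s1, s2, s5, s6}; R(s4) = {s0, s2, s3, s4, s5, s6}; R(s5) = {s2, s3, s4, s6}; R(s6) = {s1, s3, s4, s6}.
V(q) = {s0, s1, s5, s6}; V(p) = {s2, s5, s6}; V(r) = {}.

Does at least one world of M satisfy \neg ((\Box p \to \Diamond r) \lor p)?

No

Let φ = \neg ((\Box p \to \Diamond r) \lor p). Evaluate φ at each world:
  s0 (successors {s3, s4, s5, s6}): φ is false.
  s1 (successors {s0, s1, s2, s4}): φ is false.
  s2 (successors {s0, s1, s2, s4, s6}): φ is false.
  s3 (successors {s1, s2, s5, s6}): φ is false.
  s4 (successors {s0, s2, s3, s4, s5, s6}): φ is false.
  s5 (successors {s2, s3, s4, s6}): φ is false.
  s6 (successors {s1, s3, s4, s6}): φ is false.
For instance, at s6:
  At s6: (\Box p \to \Diamond r) \lor p is true, so \neg ((\Box p \to \Diamond r) \lor p) is false.
    At s6: \Box p \to \Diamond r is true, p is true, so (\Box p \to \Diamond r) \lor p is true.
      At s6: \Box p is false, \Diamond r is false, so \Box p \to \Diamond r is true.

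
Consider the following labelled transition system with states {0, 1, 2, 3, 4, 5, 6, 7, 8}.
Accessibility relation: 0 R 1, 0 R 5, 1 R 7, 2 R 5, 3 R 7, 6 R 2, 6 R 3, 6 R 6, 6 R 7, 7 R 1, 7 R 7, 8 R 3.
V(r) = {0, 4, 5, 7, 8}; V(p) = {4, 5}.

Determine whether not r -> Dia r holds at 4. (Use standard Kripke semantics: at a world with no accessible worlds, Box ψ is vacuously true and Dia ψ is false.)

Yes

At 4: not r is false, Dia r is false, so not r -> Dia r is true.
  At 4: no accessible worlds, so Dia r is false.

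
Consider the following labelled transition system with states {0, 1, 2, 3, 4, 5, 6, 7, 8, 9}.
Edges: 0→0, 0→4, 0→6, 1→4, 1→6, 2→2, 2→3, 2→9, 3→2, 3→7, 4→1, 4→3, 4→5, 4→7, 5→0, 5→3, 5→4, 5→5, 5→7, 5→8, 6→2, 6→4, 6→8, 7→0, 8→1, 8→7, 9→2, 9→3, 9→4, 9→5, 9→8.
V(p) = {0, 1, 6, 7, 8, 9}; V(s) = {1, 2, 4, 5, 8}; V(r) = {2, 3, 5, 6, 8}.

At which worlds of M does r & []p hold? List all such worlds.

Let φ = r & []p. Evaluate φ at each world:
  0 (successors {0, 4, 6}): φ is false.
  1 (successors {4, 6}): φ is false.
  2 (successors {2, 3, 9}): φ is false.
  3 (successors {2, 7}): φ is false.
  4 (successors {1, 3, 5, 7}): φ is false.
  5 (successors {0, 3, 4, 5, 7, 8}): φ is false.
  6 (successors {2, 4, 8}): φ is false.
  7 (successors {0}): φ is false.
  8 (successors {1, 7}): φ is true.
  9 (successors {2, 3, 4, 5, 8}): φ is false.
For instance, at 8:
  At 8: r is true, []p is true, so r & []p is true.
    At 8: []p requires p at every successor {1, 7}.
      At 1: p is true.
      At 7: p is true.
    So []p is true at 8.
Satisfying worlds: {8}

8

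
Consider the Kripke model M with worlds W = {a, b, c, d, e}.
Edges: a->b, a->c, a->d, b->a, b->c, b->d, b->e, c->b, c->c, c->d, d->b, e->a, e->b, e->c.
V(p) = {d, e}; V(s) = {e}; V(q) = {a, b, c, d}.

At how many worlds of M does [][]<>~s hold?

5

Let φ = [][]<>~s. Evaluate φ at each world:
  a (successors {b, c, d}): φ is true.
  b (successors {a, c, d, e}): φ is true.
  c (successors {b, c, d}): φ is true.
  d (successors {b}): φ is true.
  e (successors {a, b, c}): φ is true.
For instance, at b:
  At b: [][]<>~s requires []<>~s at every successor {a, c, d, e}.
    At a: []<>~s is true.
    At c: []<>~s is true.
    At d: []<>~s is true.
    At e: []<>~s is true.
  So [][]<>~s is true at b.
Satisfying worlds: {a, b, c, d, e}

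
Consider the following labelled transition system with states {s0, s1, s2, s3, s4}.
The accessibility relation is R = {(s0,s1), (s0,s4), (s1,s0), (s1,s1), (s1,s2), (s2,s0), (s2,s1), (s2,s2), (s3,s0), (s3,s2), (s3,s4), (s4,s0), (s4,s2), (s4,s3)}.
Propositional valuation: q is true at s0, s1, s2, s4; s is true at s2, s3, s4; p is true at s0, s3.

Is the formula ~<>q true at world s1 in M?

At s1: <>q is true, so ~<>q is false.
  At s1: <>q requires q at some successor in {s0, s1, s2}.
    q holds at s0, so <>q is true at s1.

No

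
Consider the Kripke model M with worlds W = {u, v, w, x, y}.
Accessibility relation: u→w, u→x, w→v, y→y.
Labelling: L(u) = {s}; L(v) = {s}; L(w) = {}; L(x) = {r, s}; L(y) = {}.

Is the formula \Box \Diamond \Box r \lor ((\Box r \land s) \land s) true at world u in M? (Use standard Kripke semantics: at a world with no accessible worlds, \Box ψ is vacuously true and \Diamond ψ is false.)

At u: \Box \Diamond \Box r is false, (\Box r \land s) \land s is false, so \Box \Diamond \Box r \lor ((\Box r \land s) \land s) is false.
  At u: \Box \Diamond \Box r requires \Diamond \Box r at every successor {w, x}.
    \Diamond \Box r fails at x, so \Box \Diamond \Box r is false at u.
      At x: no accessible worlds, so \Diamond \Box r is false.
  At u: \Box r \land s is false, s is true, so (\Box r \land s) \land s is false.
    At u: \Box r is false, s is true, so \Box r \land s is false.
      At u: \Box r requires r at every successor {w, x}.
        r fails at w, so \Box r is false at u.

No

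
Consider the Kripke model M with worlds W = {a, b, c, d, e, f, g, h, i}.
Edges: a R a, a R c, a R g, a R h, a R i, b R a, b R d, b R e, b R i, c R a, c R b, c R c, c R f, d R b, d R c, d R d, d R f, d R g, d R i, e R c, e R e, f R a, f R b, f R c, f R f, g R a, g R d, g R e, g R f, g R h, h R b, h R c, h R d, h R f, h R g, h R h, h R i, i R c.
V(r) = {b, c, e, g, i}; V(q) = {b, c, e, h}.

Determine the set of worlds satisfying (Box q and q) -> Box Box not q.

a, b, c, d, f, g, h, i

Let φ = (Box q and q) -> Box Box not q. Evaluate φ at each world:
  a (successors {a, c, g, h, i}): φ is true.
  b (successors {a, d, e, i}): φ is true.
  c (successors {a, b, c, f}): φ is true.
  d (successors {b, c, d, f, g, i}): φ is true.
  e (successors {c, e}): φ is false.
  f (successors {a, b, c, f}): φ is true.
  g (successors {a, d, e, f, h}): φ is true.
  h (successors {b, c, d, f, g, h, i}): φ is true.
  i (successors {c}): φ is true.
For instance, at i:
  At i: Box q and q is false, Box Box not q is false, so (Box q and q) -> Box Box not q is true.
    At i: Box q is true, q is false, so Box q and q is false.
      At i: Box q requires q at every successor {c}.
        At c: q is true.
      So Box q is true at i.
    At i: Box Box not q requires Box not q at every successor {c}.
      Box not q fails at c, so Box Box not q is false at i.
Satisfying worlds: {a, b, c, d, f, g, h, i}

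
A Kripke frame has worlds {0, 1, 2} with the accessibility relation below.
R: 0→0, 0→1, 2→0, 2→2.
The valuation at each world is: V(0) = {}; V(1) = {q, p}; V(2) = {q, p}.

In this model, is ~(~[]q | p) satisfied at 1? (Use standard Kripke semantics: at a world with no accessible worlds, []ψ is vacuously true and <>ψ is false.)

No

At 1: ~[]q | p is true, so ~(~[]q | p) is false.
  At 1: ~[]q is false, p is true, so ~[]q | p is true.
    At 1: []q is true, so ~[]q is false.
      At 1: no accessible worlds, so []q holds vacuously.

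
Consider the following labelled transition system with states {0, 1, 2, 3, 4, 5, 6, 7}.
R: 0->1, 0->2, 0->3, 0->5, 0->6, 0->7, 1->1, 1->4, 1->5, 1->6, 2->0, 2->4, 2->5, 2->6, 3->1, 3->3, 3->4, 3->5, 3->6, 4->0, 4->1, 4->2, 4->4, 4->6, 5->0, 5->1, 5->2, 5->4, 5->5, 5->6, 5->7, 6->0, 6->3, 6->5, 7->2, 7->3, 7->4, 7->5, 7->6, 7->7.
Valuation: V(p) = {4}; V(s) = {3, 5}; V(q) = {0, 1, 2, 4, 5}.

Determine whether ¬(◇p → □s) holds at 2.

Yes

At 2: ◇p → □s is false, so ¬(◇p → □s) is true.
  At 2: ◇p is true, □s is false, so ◇p → □s is false.
    At 2: ◇p requires p at some successor in {0, 4, 5, 6}.
      p holds at 4, so ◇p is true at 2.
    At 2: □s requires s at every successor {0, 4, 5, 6}.
      s fails at 0, so □s is false at 2.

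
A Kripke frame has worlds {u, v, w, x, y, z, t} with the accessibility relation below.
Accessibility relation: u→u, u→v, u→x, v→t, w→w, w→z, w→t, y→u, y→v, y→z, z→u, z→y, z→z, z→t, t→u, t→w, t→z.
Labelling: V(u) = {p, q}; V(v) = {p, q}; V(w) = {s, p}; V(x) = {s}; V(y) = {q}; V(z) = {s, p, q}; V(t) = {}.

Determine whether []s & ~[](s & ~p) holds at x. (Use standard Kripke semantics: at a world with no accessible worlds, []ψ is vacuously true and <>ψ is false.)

At x: []s is true, ~[](s & ~p) is false, so []s & ~[](s & ~p) is false.
  At x: no accessible worlds, so []s holds vacuously.
  At x: [](s & ~p) is true, so ~[](s & ~p) is false.
    At x: no accessible worlds, so [](s & ~p) holds vacuously.

No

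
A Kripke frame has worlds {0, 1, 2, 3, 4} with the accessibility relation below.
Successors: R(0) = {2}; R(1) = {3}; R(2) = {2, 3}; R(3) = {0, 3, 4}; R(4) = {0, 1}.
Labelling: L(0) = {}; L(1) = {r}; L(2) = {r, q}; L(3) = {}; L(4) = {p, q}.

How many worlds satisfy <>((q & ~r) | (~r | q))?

5

Let φ = <>((q & ~r) | (~r | q)). Evaluate φ at each world:
  0 (successors {2}): φ is true.
  1 (successors {3}): φ is true.
  2 (successors {2, 3}): φ is true.
  3 (successors {0, 3, 4}): φ is true.
  4 (successors {0, 1}): φ is true.
For instance, at 1:
  At 1: <>((q & ~r) | (~r | q)) requires (q & ~r) | (~r | q) at some successor in {3}.
    (q & ~r) | (~r | q) holds at 3, so <>((q & ~r) | (~r | q)) is true at 1.
Satisfying worlds: {0, 1, 2, 3, 4}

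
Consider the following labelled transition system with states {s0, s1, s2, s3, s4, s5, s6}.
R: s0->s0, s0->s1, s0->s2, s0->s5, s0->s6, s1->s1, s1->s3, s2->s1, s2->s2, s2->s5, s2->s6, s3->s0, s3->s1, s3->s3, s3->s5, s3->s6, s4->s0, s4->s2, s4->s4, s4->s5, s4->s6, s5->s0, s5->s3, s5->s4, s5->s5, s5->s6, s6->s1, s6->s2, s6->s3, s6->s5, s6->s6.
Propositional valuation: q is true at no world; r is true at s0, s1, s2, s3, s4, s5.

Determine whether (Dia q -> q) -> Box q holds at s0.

At s0: Dia q -> q is true, Box q is false, so (Dia q -> q) -> Box q is false.
  At s0: Dia q is false, q is false, so Dia q -> q is true.
    At s0: Dia q requires q at some successor in {s0, s1, s2, s5, s6}.
      At s0: q is false.
      At s1: q is false.
      At s2: q is false.
      At s5: q is false.
      At s6: q is false.
    So Dia q is false at s0.
  At s0: Box q requires q at every successor {s0, s1, s2, s5, s6}.
    q fails at s0, so Box q is false at s0.

No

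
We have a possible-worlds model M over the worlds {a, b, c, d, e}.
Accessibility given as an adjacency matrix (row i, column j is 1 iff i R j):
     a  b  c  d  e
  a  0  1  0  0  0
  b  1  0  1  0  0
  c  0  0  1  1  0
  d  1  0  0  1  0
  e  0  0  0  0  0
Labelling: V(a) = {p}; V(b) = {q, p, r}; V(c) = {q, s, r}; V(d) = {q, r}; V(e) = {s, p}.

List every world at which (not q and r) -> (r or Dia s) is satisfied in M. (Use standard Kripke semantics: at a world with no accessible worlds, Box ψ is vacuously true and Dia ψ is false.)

Let φ = (not q and r) -> (r or Dia s). Evaluate φ at each world:
  a (successors {b}): φ is true.
  b (successors {a, c}): φ is true.
  c (successors {c, d}): φ is true.
  d (successors {a, d}): φ is true.
  e (successors ∅): φ is true.
For instance, at b:
  At b: not q and r is false, r or Dia s is true, so (not q and r) -> (r or Dia s) is true.
    At b: r is true, Dia s is true, so r or Dia s is true.
      At b: Dia s requires s at some successor in {a, c}.
        s holds at c, so Dia s is true at b.
Satisfying worlds: {a, b, c, d, e}

a, b, c, d, e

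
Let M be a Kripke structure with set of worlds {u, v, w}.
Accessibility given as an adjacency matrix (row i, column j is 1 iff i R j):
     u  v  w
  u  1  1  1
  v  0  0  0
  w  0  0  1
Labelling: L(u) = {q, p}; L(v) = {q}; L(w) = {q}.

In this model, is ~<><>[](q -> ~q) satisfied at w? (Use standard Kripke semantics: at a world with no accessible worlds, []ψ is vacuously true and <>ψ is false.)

Recall that []ψ holds at a world iff ψ holds at every accessible world, and <>ψ holds iff ψ holds at some accessible world.
At w: <><>[](q -> ~q) is false, so ~<><>[](q -> ~q) is true.
  At w: <><>[](q -> ~q) requires <>[](q -> ~q) at some successor in {w}.
    At w: <>[](q -> ~q) is false.
  So <><>[](q -> ~q) is false at w.

Yes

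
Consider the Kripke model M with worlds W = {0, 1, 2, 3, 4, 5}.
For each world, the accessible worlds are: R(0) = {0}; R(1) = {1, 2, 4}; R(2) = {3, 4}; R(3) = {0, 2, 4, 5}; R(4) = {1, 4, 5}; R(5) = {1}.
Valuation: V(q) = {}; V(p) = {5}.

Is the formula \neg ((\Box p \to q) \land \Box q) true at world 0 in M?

Yes

Recall that \Box ψ holds at a world iff ψ holds at every accessible world, and \Diamond ψ holds iff ψ holds at some accessible world.
At 0: (\Box p \to q) \land \Box q is false, so \neg ((\Box p \to q) \land \Box q) is true.
  At 0: \Box p \to q is true, \Box q is false, so (\Box p \to q) \land \Box q is false.
    At 0: \Box p is false, q is false, so \Box p \to q is true.
      At 0: \Box p requires p at every successor {0}.
        p fails at 0, so \Box p is false at 0.
    At 0: \Box q requires q at every successor {0}.
      q fails at 0, so \Box q is false at 0.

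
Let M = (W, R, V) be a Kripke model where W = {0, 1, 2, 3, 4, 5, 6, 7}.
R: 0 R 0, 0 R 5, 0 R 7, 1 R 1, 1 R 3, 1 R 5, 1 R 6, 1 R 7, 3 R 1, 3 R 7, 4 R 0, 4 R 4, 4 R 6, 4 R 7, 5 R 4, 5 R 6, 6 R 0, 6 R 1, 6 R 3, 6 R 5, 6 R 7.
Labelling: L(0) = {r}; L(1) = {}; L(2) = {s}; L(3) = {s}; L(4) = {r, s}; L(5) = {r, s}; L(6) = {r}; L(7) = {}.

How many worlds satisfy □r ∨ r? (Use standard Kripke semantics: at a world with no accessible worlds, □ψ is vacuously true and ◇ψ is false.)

Recall that □ψ holds at a world iff ψ holds at every accessible world, and ◇ψ holds iff ψ holds at some accessible world.
Let φ = □r ∨ r. Evaluate φ at each world:
  0 (successors {0, 5, 7}): φ is true.
  1 (successors {1, 3, 5, 6, 7}): φ is false.
  2 (successors ∅): φ is true.
  3 (successors {1, 7}): φ is false.
  4 (successors {0, 4, 6, 7}): φ is true.
  5 (successors {4, 6}): φ is true.
  6 (successors {0, 1, 3, 5, 7}): φ is true.
  7 (successors ∅): φ is true.
For instance, at 0:
  At 0: □r is false, r is true, so □r ∨ r is true.
    At 0: □r requires r at every successor {0, 5, 7}.
      r fails at 7, so □r is false at 0.
Satisfying worlds: {0, 2, 4, 5, 6, 7}

6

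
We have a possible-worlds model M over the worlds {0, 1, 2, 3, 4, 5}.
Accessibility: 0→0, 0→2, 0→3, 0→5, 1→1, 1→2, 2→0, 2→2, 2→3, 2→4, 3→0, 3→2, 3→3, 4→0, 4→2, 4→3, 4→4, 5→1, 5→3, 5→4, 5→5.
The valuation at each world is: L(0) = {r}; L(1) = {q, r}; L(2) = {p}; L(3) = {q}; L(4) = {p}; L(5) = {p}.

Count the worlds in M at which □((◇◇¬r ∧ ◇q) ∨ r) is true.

6

Let φ = □((◇◇¬r ∧ ◇q) ∨ r). Evaluate φ at each world:
  0 (successors {0, 2, 3, 5}): φ is true.
  1 (successors {1, 2}): φ is true.
  2 (successors {0, 2, 3, 4}): φ is true.
  3 (successors {0, 2, 3}): φ is true.
  4 (successors {0, 2, 3, 4}): φ is true.
  5 (successors {1, 3, 4, 5}): φ is true.
For instance, at 1:
  At 1: □((◇◇¬r ∧ ◇q) ∨ r) requires (◇◇¬r ∧ ◇q) ∨ r at every successor {1, 2}.
      At 1: ◇◇¬r ∧ ◇q is true, r is true, so (◇◇¬r ∧ ◇q) ∨ r is true.
      At 2: ◇◇¬r ∧ ◇q is true, r is false, so (◇◇¬r ∧ ◇q) ∨ r is true.
  So □((◇◇¬r ∧ ◇q) ∨ r) is true at 1.
Satisfying worlds: {0, 1, 2, 3, 4, 5}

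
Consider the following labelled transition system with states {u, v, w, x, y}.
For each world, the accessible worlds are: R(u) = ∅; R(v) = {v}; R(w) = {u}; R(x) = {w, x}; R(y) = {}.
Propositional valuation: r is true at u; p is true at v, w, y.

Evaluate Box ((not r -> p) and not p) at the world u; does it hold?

Yes

Recall that Box ψ holds at a world iff ψ holds at every accessible world, and Dia ψ holds iff ψ holds at some accessible world.
At u: no accessible worlds, so Box ((not r -> p) and not p) holds vacuously.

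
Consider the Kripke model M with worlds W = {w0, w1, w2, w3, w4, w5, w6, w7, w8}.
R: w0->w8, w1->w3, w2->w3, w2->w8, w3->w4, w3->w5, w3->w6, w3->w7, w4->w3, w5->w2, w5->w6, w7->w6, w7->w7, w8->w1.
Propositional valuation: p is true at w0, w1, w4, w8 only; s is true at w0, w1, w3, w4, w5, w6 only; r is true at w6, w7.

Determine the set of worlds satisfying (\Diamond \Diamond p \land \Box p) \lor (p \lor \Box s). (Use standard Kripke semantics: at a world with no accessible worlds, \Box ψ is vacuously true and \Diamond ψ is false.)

w0, w1, w4, w6, w8

Let φ = (\Diamond \Diamond p \land \Box p) \lor (p \lor \Box s). Evaluate φ at each world:
  w0 (successors {w8}): φ is true.
  w1 (successors {w3}): φ is true.
  w2 (successors {w3, w8}): φ is false.
  w3 (successors {w4, w5, w6, w7}): φ is false.
  w4 (successors {w3}): φ is true.
  w5 (successors {w2, w6}): φ is false.
  w6 (successors ∅): φ is true.
  w7 (successors {w6, w7}): φ is false.
  w8 (successors {w1}): φ is true.
For instance, at w3:
  At w3: \Diamond \Diamond p \land \Box p is false, p \lor \Box s is false, so (\Diamond \Diamond p \land \Box p) \lor (p \lor \Box s) is false.
    At w3: \Diamond \Diamond p is false, \Box p is false, so \Diamond \Diamond p \land \Box p is false.
      At w3: \Diamond \Diamond p requires \Diamond p at some successor in {w4, w5, w6, w7}.
        At w4: \Diamond p is false.
        At w5: \Diamond p is false.
        At w6: \Diamond p is false.
        At w7: \Diamond p is false.
      So \Diamond \Diamond p is false at w3.
      At w3: \Box p requires p at every successor {w4, w5, w6, w7}.
        p fails at w5, so \Box p is false at w3.
    At w3: p is false, \Box s is false, so p \lor \Box s is false.
      At w3: \Box s requires s at every successor {w4, w5, w6, w7}.
        s fails at w7, so \Box s is false at w3.
Satisfying worlds: {w0, w1, w4, w6, w8}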